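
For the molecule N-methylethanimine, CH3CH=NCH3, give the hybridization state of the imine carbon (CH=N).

sp²

The imine carbon (CH=N) has 3 σ bonds, plus one π bond: steric number 3 → sp2.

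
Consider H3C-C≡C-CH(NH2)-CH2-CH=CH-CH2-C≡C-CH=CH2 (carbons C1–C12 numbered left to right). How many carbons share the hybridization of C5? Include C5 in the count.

C5 is sp3 (only σ bonds).
C1: sp3 ✓
C2: sp
C3: sp
C4: sp3 ✓
C5: sp3 ✓
C6: sp2
C7: sp2
C8: sp3 ✓
C9: sp
C10: sp
C11: sp2
C12: sp2
4 carbons are sp3.

4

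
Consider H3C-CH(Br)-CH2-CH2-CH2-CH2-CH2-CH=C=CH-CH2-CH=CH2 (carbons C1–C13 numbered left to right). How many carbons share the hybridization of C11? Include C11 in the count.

8

C11 is sp3 (only σ bonds).
C1: sp3 ✓
C2: sp3 ✓
C3: sp3 ✓
C4: sp3 ✓
C5: sp3 ✓
C6: sp3 ✓
C7: sp3 ✓
C8: sp2
C9: sp
C10: sp2
C11: sp3 ✓
C12: sp2
C13: sp2
8 carbons are sp3.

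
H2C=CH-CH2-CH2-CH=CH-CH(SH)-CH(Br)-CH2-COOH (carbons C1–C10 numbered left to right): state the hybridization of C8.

sp³

C8 is sp3: 4 σ bonds, 4 electron-density regions.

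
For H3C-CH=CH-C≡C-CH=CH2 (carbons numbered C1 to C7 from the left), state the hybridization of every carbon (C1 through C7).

C1 sp3, C2 sp2, C3 sp2, C4 sp, C5 sp, C6 sp2, C7 sp2

C1: 4 σ bonds — 4 electron domains, sp3.
C2 is sp2: 3 σ bonds, plus one π bond, 3 electron-density regions.
C3 (3 σ bonds, plus one π bond) has steric number 3: sp2.
C4 has 2 σ bonds, plus two π bonds: steric number 2 → sp.
C5 has 2 σ bonds, plus two π bonds: steric number 2 → sp.
C6 is sp2: 3 σ bonds, plus one π bond, 3 electron-density regions.
C7: 3 σ bonds, plus one π bond; 3 regions of electron density → sp2.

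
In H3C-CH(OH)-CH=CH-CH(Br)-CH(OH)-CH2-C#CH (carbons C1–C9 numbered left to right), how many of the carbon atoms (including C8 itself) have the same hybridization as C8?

C8 is sp (two π bonds).
C1: sp3
C2: sp3
C3: sp2
C4: sp2
C5: sp3
C6: sp3
C7: sp3
C8: sp ✓
C9: sp ✓
2 carbons are sp.

2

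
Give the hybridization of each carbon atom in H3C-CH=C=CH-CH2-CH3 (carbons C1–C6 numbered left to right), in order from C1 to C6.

C1 has 4 σ bonds: steric number 4 → sp3.
C2 — 3 σ bonds, plus one π bond. Steric number 3, so sp2.
C3 has 2 σ bonds, plus two π bonds: steric number 2 → sp.
C4 has 3 σ bonds, plus one π bond: steric number 3 → sp2.
C5 is sp3: 4 σ bonds, 4 electron-density regions.
C6 — 4 σ bonds. Steric number 4, so sp3.

C1 sp3, C2 sp2, C3 sp, C4 sp2, C5 sp3, C6 sp3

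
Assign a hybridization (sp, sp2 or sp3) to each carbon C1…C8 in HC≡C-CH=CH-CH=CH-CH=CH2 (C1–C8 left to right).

C1 sp, C2 sp, C3 sp2, C4 sp2, C5 sp2, C6 sp2, C7 sp2, C8 sp2

C1 carries 2 σ bonds, plus two π bonds, giving a steric number of 2, so it is sp.
C2: 2 σ bonds, plus two π bonds; 2 regions of electron density → sp.
C3 (3 σ bonds, plus one π bond) has steric number 3: sp2.
C4 — 3 σ bonds, plus one π bond. Steric number 3, so sp2.
C5 has 3 σ bonds, plus one π bond: steric number 3 → sp2.
C6 (3 σ bonds, plus one π bond) has steric number 3: sp2.
C7 — 3 σ bonds, plus one π bond. Steric number 3, so sp2.
C8: 3 σ bonds, plus one π bond; 3 regions of electron density → sp2.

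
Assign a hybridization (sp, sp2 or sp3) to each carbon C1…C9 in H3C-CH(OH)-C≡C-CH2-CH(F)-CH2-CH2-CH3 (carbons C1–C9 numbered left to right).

C1 carries 4 σ bonds, giving a steric number of 4, so it is sp3.
C2: 4 σ bonds; 4 regions of electron density → sp3.
C3 has 2 σ bonds, plus two π bonds: steric number 2 → sp.
C4 (2 σ bonds, plus two π bonds) has steric number 2: sp.
C5 — 4 σ bonds. Steric number 4, so sp3.
C6 (4 σ bonds) has steric number 4: sp3.
C7: 4 σ bonds — 4 electron domains, sp3.
C8: 4 σ bonds; 4 regions of electron density → sp3.
C9: 4 σ bonds — 4 electron domains, sp3.

C1 sp3, C2 sp3, C3 sp, C4 sp, C5 sp3, C6 sp3, C7 sp3, C8 sp3, C9 sp3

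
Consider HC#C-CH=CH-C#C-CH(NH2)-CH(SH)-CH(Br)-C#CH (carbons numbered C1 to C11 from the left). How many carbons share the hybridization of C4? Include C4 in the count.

2

C4 is sp2 (one π bond).
C1: sp
C2: sp
C3: sp2 ✓
C4: sp2 ✓
C5: sp
C6: sp
C7: sp3
C8: sp3
C9: sp3
C10: sp
C11: sp
2 carbons are sp2.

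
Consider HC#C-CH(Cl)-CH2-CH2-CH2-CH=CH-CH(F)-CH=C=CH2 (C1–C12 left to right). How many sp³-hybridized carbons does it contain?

5

C1: sp
C2: sp
C3: sp3 ✓
C4: sp3 ✓
C5: sp3 ✓
C6: sp3 ✓
C7: sp2
C8: sp2
C9: sp3 ✓
C10: sp2
C11: sp
C12: sp2
C3, C4, C5, C6, C9 → 5 sp3 carbons.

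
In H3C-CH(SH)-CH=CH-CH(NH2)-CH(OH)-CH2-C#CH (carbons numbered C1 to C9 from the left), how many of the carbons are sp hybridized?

C1: sp3
C2: sp3
C3: sp2
C4: sp2
C5: sp3
C6: sp3
C7: sp3
C8: sp ✓
C9: sp ✓
C8, C9 → 2 sp carbons.

2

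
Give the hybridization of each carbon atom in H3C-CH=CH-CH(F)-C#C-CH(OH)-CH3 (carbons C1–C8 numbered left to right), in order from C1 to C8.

C1: 4 σ bonds — 4 electron domains, sp3.
C2: 3 σ bonds, plus one π bond; 3 regions of electron density → sp2.
C3 (3 σ bonds, plus one π bond) has steric number 3: sp2.
C4 has 4 σ bonds: steric number 4 → sp3.
C5 has 2 σ bonds, plus two π bonds: steric number 2 → sp.
C6 — 2 σ bonds, plus two π bonds. Steric number 2, so sp.
C7 (4 σ bonds) has steric number 4: sp3.
C8: 4 σ bonds — 4 electron domains, sp3.

C1 sp3, C2 sp2, C3 sp2, C4 sp3, C5 sp, C6 sp, C7 sp3, C8 sp3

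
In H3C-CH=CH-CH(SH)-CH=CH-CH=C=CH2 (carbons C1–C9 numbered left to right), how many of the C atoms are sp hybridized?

C1: sp3
C2: sp2
C3: sp2
C4: sp3
C5: sp2
C6: sp2
C7: sp2
C8: sp ✓
C9: sp2
C8 → 1 sp carbon.

1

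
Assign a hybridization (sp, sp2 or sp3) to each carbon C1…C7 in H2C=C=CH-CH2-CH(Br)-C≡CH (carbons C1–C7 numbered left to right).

C1 carries 3 σ bonds, plus one π bond, giving a steric number of 3, so it is sp2.
C2 carries 2 σ bonds, plus two π bonds, giving a steric number of 2, so it is sp.
C3 (3 σ bonds, plus one π bond) has steric number 3: sp2.
C4 is sp3: 4 σ bonds, 4 electron-density regions.
C5 has 4 σ bonds: steric number 4 → sp3.
C6 (2 σ bonds, plus two π bonds) has steric number 2: sp.
C7 has 2 σ bonds, plus two π bonds: steric number 2 → sp.

C1 sp2, C2 sp, C3 sp2, C4 sp3, C5 sp3, C6 sp, C7 sp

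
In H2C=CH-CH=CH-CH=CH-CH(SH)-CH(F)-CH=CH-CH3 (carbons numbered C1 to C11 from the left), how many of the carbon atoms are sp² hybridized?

8

C1: sp2 ✓
C2: sp2 ✓
C3: sp2 ✓
C4: sp2 ✓
C5: sp2 ✓
C6: sp2 ✓
C7: sp3
C8: sp3
C9: sp2 ✓
C10: sp2 ✓
C11: sp3
C1, C2, C3, C4, C5, C6, C9, C10 → 8 sp2 carbons.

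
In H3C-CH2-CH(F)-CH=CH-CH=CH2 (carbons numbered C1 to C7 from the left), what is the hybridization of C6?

sp2

C6 is sp2: 3 σ bonds, plus one π bond, 3 electron-density regions.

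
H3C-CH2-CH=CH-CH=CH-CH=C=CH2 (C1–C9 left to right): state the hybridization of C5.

C5: 3 σ bonds, plus one π bond — 3 electron domains, sp2.

sp2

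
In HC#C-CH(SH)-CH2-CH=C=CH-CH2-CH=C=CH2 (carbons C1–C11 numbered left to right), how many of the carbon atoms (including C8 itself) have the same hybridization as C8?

C8 is sp3 (only σ bonds).
C1: sp
C2: sp
C3: sp3 ✓
C4: sp3 ✓
C5: sp2
C6: sp
C7: sp2
C8: sp3 ✓
C9: sp2
C10: sp
C11: sp2
3 carbons are sp3.

3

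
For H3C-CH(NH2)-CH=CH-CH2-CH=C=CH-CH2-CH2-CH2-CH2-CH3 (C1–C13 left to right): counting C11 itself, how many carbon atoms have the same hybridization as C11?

C11 is sp3 (only σ bonds).
C1: sp3 ✓
C2: sp3 ✓
C3: sp2
C4: sp2
C5: sp3 ✓
C6: sp2
C7: sp
C8: sp2
C9: sp3 ✓
C10: sp3 ✓
C11: sp3 ✓
C12: sp3 ✓
C13: sp3 ✓
8 carbons are sp3.

8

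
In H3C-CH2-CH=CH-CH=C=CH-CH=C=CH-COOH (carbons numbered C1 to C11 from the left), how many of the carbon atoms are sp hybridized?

C1: sp3
C2: sp3
C3: sp2
C4: sp2
C5: sp2
C6: sp ✓
C7: sp2
C8: sp2
C9: sp ✓
C10: sp2
C11: sp2
C6, C9 → 2 sp carbons.

2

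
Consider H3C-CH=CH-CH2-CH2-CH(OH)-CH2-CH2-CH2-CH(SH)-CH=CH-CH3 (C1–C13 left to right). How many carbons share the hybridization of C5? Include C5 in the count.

C5 is sp3 (only σ bonds).
C1: sp3 ✓
C2: sp2
C3: sp2
C4: sp3 ✓
C5: sp3 ✓
C6: sp3 ✓
C7: sp3 ✓
C8: sp3 ✓
C9: sp3 ✓
C10: sp3 ✓
C11: sp2
C12: sp2
C13: sp3 ✓
9 carbons are sp3.

9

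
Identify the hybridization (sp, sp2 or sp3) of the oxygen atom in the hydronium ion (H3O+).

Three σ bonds + one lone pair = steric number 4 → sp3.

sp^3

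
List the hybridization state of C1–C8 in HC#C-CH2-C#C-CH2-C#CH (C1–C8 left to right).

C1 (2 σ bonds, plus two π bonds) has steric number 2: sp.
C2 has 2 σ bonds, plus two π bonds: steric number 2 → sp.
C3 is sp3: 4 σ bonds, 4 electron-density regions.
C4 (2 σ bonds, plus two π bonds) has steric number 2: sp.
C5 (2 σ bonds, plus two π bonds) has steric number 2: sp.
C6 carries 4 σ bonds, giving a steric number of 4, so it is sp3.
C7 carries 2 σ bonds, plus two π bonds, giving a steric number of 2, so it is sp.
C8 has 2 σ bonds, plus two π bonds: steric number 2 → sp.

C1 sp, C2 sp, C3 sp3, C4 sp, C5 sp, C6 sp3, C7 sp, C8 sp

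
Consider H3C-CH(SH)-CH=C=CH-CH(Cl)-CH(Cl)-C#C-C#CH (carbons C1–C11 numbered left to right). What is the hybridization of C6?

sp^3

C6 — 4 σ bonds. Steric number 4, so sp3.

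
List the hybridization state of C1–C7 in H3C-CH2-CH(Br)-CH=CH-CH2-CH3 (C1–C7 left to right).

C1 sp3, C2 sp3, C3 sp3, C4 sp2, C5 sp2, C6 sp3, C7 sp3

C1: 4 σ bonds; 4 regions of electron density → sp3.
C2 carries 4 σ bonds, giving a steric number of 4, so it is sp3.
C3 (4 σ bonds) has steric number 4: sp3.
C4: 3 σ bonds, plus one π bond; 3 regions of electron density → sp2.
C5: 3 σ bonds, plus one π bond; 3 regions of electron density → sp2.
C6 (4 σ bonds) has steric number 4: sp3.
C7 (4 σ bonds) has steric number 4: sp3.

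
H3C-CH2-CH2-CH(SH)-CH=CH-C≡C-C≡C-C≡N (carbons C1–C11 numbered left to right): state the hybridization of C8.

sp

C8: 2 σ bonds, plus two π bonds; 2 regions of electron density → sp.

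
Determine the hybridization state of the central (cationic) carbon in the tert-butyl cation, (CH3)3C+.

Three σ bonds and an empty p orbital; no lone pair → steric number 3 → sp2 and planar.

sp²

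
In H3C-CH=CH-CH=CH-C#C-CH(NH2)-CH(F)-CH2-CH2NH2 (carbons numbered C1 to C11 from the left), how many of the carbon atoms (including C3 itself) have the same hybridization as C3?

C3 is sp2 (one π bond).
C1: sp3
C2: sp2 ✓
C3: sp2 ✓
C4: sp2 ✓
C5: sp2 ✓
C6: sp
C7: sp
C8: sp3
C9: sp3
C10: sp3
C11: sp3
4 carbons are sp2.

4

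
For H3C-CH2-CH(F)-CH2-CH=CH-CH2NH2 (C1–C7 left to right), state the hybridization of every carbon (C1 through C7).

C1 — 4 σ bonds. Steric number 4, so sp3.
C2 carries 4 σ bonds, giving a steric number of 4, so it is sp3.
C3 (4 σ bonds) has steric number 4: sp3.
C4 has 4 σ bonds: steric number 4 → sp3.
C5: 3 σ bonds, plus one π bond — 3 electron domains, sp2.
C6 carries 3 σ bonds, plus one π bond, giving a steric number of 3, so it is sp2.
C7 carries 4 σ bonds, giving a steric number of 4, so it is sp3.

C1 sp3, C2 sp3, C3 sp3, C4 sp3, C5 sp2, C6 sp2, C7 sp3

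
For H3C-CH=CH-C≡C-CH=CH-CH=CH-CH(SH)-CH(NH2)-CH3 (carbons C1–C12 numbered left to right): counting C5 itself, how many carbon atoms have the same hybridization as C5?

2

C5 is sp (two π bonds).
C1: sp3
C2: sp2
C3: sp2
C4: sp ✓
C5: sp ✓
C6: sp2
C7: sp2
C8: sp2
C9: sp2
C10: sp3
C11: sp3
C12: sp3
2 carbons are sp.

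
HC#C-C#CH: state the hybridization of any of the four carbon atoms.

sp

Every carbon is part of a C≡C triple bond: two σ regions → sp.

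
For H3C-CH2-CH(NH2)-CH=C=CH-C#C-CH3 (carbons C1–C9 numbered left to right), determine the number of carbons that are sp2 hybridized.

2

C1: sp3
C2: sp3
C3: sp3
C4: sp2 ✓
C5: sp
C6: sp2 ✓
C7: sp
C8: sp
C9: sp3
C4, C6 → 2 sp2 carbons.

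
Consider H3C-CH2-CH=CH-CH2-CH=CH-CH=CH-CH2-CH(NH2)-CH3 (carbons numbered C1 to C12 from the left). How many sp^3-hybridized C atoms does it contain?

C1: sp3 ✓
C2: sp3 ✓
C3: sp2
C4: sp2
C5: sp3 ✓
C6: sp2
C7: sp2
C8: sp2
C9: sp2
C10: sp3 ✓
C11: sp3 ✓
C12: sp3 ✓
C1, C2, C5, C10, C11, C12 → 6 sp3 carbons.

6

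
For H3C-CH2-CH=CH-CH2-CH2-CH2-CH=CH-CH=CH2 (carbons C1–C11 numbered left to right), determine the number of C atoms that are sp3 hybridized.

5

C1: sp3 ✓
C2: sp3 ✓
C3: sp2
C4: sp2
C5: sp3 ✓
C6: sp3 ✓
C7: sp3 ✓
C8: sp2
C9: sp2
C10: sp2
C11: sp2
C1, C2, C5, C6, C7 → 5 sp3 carbons.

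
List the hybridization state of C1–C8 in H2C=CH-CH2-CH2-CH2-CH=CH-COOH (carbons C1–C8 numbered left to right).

C1: 3 σ bonds, plus one π bond; 3 regions of electron density → sp2.
C2 (3 σ bonds, plus one π bond) has steric number 3: sp2.
C3 (4 σ bonds) has steric number 4: sp3.
C4: 4 σ bonds; 4 regions of electron density → sp3.
C5 — 4 σ bonds. Steric number 4, so sp3.
C6 — 3 σ bonds, plus one π bond. Steric number 3, so sp2.
C7 has 3 σ bonds, plus one π bond: steric number 3 → sp2.
C8: 3 σ bonds, plus one π bond; 3 regions of electron density → sp2.

C1 sp2, C2 sp2, C3 sp3, C4 sp3, C5 sp3, C6 sp2, C7 sp2, C8 sp2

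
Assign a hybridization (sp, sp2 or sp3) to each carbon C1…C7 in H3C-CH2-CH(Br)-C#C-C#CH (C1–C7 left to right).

C1: 4 σ bonds; 4 regions of electron density → sp3.
C2 (4 σ bonds) has steric number 4: sp3.
C3 has 4 σ bonds: steric number 4 → sp3.
C4: 2 σ bonds, plus two π bonds; 2 regions of electron density → sp.
C5: 2 σ bonds, plus two π bonds — 2 electron domains, sp.
C6 is sp: 2 σ bonds, plus two π bonds, 2 electron-density regions.
C7: 2 σ bonds, plus two π bonds — 2 electron domains, sp.

C1 sp3, C2 sp3, C3 sp3, C4 sp, C5 sp, C6 sp, C7 sp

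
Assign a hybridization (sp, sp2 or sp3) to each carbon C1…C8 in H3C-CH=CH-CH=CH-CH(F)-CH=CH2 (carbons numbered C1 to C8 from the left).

C1: 4 σ bonds; 4 regions of electron density → sp3.
C2 carries 3 σ bonds, plus one π bond, giving a steric number of 3, so it is sp2.
C3 is sp2: 3 σ bonds, plus one π bond, 3 electron-density regions.
C4: 3 σ bonds, plus one π bond — 3 electron domains, sp2.
C5 is sp2: 3 σ bonds, plus one π bond, 3 electron-density regions.
C6 — 4 σ bonds. Steric number 4, so sp3.
C7 has 3 σ bonds, plus one π bond: steric number 3 → sp2.
C8 is sp2: 3 σ bonds, plus one π bond, 3 electron-density regions.

C1 sp3, C2 sp2, C3 sp2, C4 sp2, C5 sp2, C6 sp3, C7 sp2, C8 sp2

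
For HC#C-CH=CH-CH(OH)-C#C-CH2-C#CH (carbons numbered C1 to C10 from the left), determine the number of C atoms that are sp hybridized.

C1: sp ✓
C2: sp ✓
C3: sp2
C4: sp2
C5: sp3
C6: sp ✓
C7: sp ✓
C8: sp3
C9: sp ✓
C10: sp ✓
C1, C2, C6, C7, C9, C10 → 6 sp carbons.

6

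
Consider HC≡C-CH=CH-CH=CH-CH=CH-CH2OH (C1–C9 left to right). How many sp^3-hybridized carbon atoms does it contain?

C1: sp
C2: sp
C3: sp2
C4: sp2
C5: sp2
C6: sp2
C7: sp2
C8: sp2
C9: sp3 ✓
C9 → 1 sp3 carbon.

1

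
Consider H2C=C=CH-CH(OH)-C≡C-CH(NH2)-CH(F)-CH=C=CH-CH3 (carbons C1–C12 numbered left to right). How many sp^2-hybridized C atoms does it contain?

4

C1: sp2 ✓
C2: sp
C3: sp2 ✓
C4: sp3
C5: sp
C6: sp
C7: sp3
C8: sp3
C9: sp2 ✓
C10: sp
C11: sp2 ✓
C12: sp3
C1, C3, C9, C11 → 4 sp2 carbons.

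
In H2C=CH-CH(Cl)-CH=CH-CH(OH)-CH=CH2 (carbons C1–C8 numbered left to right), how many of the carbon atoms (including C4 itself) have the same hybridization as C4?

6

C4 is sp2 (one π bond).
C1: sp2 ✓
C2: sp2 ✓
C3: sp3
C4: sp2 ✓
C5: sp2 ✓
C6: sp3
C7: sp2 ✓
C8: sp2 ✓
6 carbons are sp2.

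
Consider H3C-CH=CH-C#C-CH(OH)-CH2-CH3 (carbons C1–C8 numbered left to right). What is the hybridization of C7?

C7: 4 σ bonds — 4 electron domains, sp3.

sp³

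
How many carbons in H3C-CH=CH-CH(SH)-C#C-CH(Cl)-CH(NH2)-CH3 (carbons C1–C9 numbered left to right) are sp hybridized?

2

C1: sp3
C2: sp2
C3: sp2
C4: sp3
C5: sp ✓
C6: sp ✓
C7: sp3
C8: sp3
C9: sp3
C5, C6 → 2 sp carbons.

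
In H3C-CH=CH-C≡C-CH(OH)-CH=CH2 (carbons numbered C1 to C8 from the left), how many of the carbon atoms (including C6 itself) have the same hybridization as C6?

2

C6 is sp3 (only σ bonds).
C1: sp3 ✓
C2: sp2
C3: sp2
C4: sp
C5: sp
C6: sp3 ✓
C7: sp2
C8: sp2
2 carbons are sp3.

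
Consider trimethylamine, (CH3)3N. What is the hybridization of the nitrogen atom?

sp3

The nitrogen atom is sp3: 3 σ bonds and 1 lone pair, 4 electron-density regions.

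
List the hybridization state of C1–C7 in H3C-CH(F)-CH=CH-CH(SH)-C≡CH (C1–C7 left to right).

C1 sp3, C2 sp3, C3 sp2, C4 sp2, C5 sp3, C6 sp, C7 sp

C1 is sp3: 4 σ bonds, 4 electron-density regions.
C2: 4 σ bonds; 4 regions of electron density → sp3.
C3: 3 σ bonds, plus one π bond — 3 electron domains, sp2.
C4: 3 σ bonds, plus one π bond; 3 regions of electron density → sp2.
C5 — 4 σ bonds. Steric number 4, so sp3.
C6 is sp: 2 σ bonds, plus two π bonds, 2 electron-density regions.
C7 has 2 σ bonds, plus two π bonds: steric number 2 → sp.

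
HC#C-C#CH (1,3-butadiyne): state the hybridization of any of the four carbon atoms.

Every carbon is part of a C≡C triple bond: two σ regions → sp.

sp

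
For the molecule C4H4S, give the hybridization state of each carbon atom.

sp^2

Each carbon atom is sp2: 3 σ bonds, plus one π bond, 3 electron-density regions.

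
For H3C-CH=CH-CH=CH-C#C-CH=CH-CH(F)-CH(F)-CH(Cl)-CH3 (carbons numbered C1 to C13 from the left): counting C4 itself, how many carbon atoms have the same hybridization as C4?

6

C4 is sp2 (one π bond).
C1: sp3
C2: sp2 ✓
C3: sp2 ✓
C4: sp2 ✓
C5: sp2 ✓
C6: sp
C7: sp
C8: sp2 ✓
C9: sp2 ✓
C10: sp3
C11: sp3
C12: sp3
C13: sp3
6 carbons are sp2.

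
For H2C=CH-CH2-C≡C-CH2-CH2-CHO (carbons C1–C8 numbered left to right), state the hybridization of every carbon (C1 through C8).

C1 has 3 σ bonds, plus one π bond: steric number 3 → sp2.
C2 has 3 σ bonds, plus one π bond: steric number 3 → sp2.
C3 has 4 σ bonds: steric number 4 → sp3.
C4 has 2 σ bonds, plus two π bonds: steric number 2 → sp.
C5 — 2 σ bonds, plus two π bonds. Steric number 2, so sp.
C6: 4 σ bonds — 4 electron domains, sp3.
C7 — 4 σ bonds. Steric number 4, so sp3.
C8 (3 σ bonds, plus one π bond) has steric number 3: sp2.

C1 sp2, C2 sp2, C3 sp3, C4 sp, C5 sp, C6 sp3, C7 sp3, C8 sp2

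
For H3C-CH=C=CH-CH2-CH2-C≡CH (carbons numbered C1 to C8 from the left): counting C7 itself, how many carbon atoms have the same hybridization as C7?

3

C7 is sp (two π bonds).
C1: sp3
C2: sp2
C3: sp ✓
C4: sp2
C5: sp3
C6: sp3
C7: sp ✓
C8: sp ✓
3 carbons are sp.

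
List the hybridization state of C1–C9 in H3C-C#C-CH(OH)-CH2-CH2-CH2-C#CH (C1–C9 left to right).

C1 — 4 σ bonds. Steric number 4, so sp3.
C2 has 2 σ bonds, plus two π bonds: steric number 2 → sp.
C3: 2 σ bonds, plus two π bonds — 2 electron domains, sp.
C4: 4 σ bonds; 4 regions of electron density → sp3.
C5 has 4 σ bonds: steric number 4 → sp3.
C6 has 4 σ bonds: steric number 4 → sp3.
C7 — 4 σ bonds. Steric number 4, so sp3.
C8 carries 2 σ bonds, plus two π bonds, giving a steric number of 2, so it is sp.
C9 is sp: 2 σ bonds, plus two π bonds, 2 electron-density regions.

C1 sp3, C2 sp, C3 sp, C4 sp3, C5 sp3, C6 sp3, C7 sp3, C8 sp, C9 sp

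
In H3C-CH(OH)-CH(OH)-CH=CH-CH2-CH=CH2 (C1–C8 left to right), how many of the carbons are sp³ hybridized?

4

C1: sp3 ✓
C2: sp3 ✓
C3: sp3 ✓
C4: sp2
C5: sp2
C6: sp3 ✓
C7: sp2
C8: sp2
C1, C2, C3, C6 → 4 sp3 carbons.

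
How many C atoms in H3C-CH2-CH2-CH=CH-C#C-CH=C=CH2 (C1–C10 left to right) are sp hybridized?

C1: sp3
C2: sp3
C3: sp3
C4: sp2
C5: sp2
C6: sp ✓
C7: sp ✓
C8: sp2
C9: sp ✓
C10: sp2
C6, C7, C9 → 3 sp carbons.

3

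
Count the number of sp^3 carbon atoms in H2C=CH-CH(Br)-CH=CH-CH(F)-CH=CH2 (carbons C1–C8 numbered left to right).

C1: sp2
C2: sp2
C3: sp3 ✓
C4: sp2
C5: sp2
C6: sp3 ✓
C7: sp2
C8: sp2
C3, C6 → 2 sp3 carbons.

2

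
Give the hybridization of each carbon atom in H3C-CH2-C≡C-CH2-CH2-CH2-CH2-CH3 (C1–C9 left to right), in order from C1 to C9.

C1 has 4 σ bonds: steric number 4 → sp3.
C2: 4 σ bonds — 4 electron domains, sp3.
C3 is sp: 2 σ bonds, plus two π bonds, 2 electron-density regions.
C4 carries 2 σ bonds, plus two π bonds, giving a steric number of 2, so it is sp.
C5: 4 σ bonds — 4 electron domains, sp3.
C6: 4 σ bonds; 4 regions of electron density → sp3.
C7 — 4 σ bonds. Steric number 4, so sp3.
C8 carries 4 σ bonds, giving a steric number of 4, so it is sp3.
C9 is sp3: 4 σ bonds, 4 electron-density regions.

C1 sp3, C2 sp3, C3 sp, C4 sp, C5 sp3, C6 sp3, C7 sp3, C8 sp3, C9 sp3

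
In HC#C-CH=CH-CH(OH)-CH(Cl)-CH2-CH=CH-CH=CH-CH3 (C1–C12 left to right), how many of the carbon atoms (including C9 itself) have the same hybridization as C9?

6

C9 is sp2 (one π bond).
C1: sp
C2: sp
C3: sp2 ✓
C4: sp2 ✓
C5: sp3
C6: sp3
C7: sp3
C8: sp2 ✓
C9: sp2 ✓
C10: sp2 ✓
C11: sp2 ✓
C12: sp3
6 carbons are sp2.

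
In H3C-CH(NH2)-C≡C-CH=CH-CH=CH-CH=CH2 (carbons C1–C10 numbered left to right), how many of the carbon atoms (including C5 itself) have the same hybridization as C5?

6

C5 is sp2 (one π bond).
C1: sp3
C2: sp3
C3: sp
C4: sp
C5: sp2 ✓
C6: sp2 ✓
C7: sp2 ✓
C8: sp2 ✓
C9: sp2 ✓
C10: sp2 ✓
6 carbons are sp2.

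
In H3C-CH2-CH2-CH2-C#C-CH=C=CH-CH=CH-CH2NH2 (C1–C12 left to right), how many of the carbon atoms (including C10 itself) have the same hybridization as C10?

C10 is sp2 (one π bond).
C1: sp3
C2: sp3
C3: sp3
C4: sp3
C5: sp
C6: sp
C7: sp2 ✓
C8: sp
C9: sp2 ✓
C10: sp2 ✓
C11: sp2 ✓
C12: sp3
4 carbons are sp2.

4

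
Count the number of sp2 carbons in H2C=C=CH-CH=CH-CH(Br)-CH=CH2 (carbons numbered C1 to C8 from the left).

C1: sp2 ✓
C2: sp
C3: sp2 ✓
C4: sp2 ✓
C5: sp2 ✓
C6: sp3
C7: sp2 ✓
C8: sp2 ✓
C1, C3, C4, C5, C7, C8 → 6 sp2 carbons.

6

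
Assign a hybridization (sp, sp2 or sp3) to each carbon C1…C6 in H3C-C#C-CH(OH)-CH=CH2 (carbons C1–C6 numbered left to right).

C1 (4 σ bonds) has steric number 4: sp3.
C2 has 2 σ bonds, plus two π bonds: steric number 2 → sp.
C3 has 2 σ bonds, plus two π bonds: steric number 2 → sp.
C4 has 4 σ bonds: steric number 4 → sp3.
C5 has 3 σ bonds, plus one π bond: steric number 3 → sp2.
C6 carries 3 σ bonds, plus one π bond, giving a steric number of 3, so it is sp2.

C1 sp3, C2 sp, C3 sp, C4 sp3, C5 sp2, C6 sp2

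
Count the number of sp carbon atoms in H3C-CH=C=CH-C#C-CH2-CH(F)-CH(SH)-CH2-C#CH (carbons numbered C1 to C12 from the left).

C1: sp3
C2: sp2
C3: sp ✓
C4: sp2
C5: sp ✓
C6: sp ✓
C7: sp3
C8: sp3
C9: sp3
C10: sp3
C11: sp ✓
C12: sp ✓
C3, C5, C6, C11, C12 → 5 sp carbons.

5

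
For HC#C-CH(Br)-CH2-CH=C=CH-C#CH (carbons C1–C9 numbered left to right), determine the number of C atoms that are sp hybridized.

5

C1: sp ✓
C2: sp ✓
C3: sp3
C4: sp3
C5: sp2
C6: sp ✓
C7: sp2
C8: sp ✓
C9: sp ✓
C1, C2, C6, C8, C9 → 5 sp carbons.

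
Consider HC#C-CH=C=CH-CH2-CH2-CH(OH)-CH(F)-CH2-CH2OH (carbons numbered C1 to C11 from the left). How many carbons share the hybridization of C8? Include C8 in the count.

6

C8 is sp3 (only σ bonds).
C1: sp
C2: sp
C3: sp2
C4: sp
C5: sp2
C6: sp3 ✓
C7: sp3 ✓
C8: sp3 ✓
C9: sp3 ✓
C10: sp3 ✓
C11: sp3 ✓
6 carbons are sp3.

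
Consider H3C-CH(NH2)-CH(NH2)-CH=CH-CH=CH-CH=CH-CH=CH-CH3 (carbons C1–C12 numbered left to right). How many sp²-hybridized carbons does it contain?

C1: sp3
C2: sp3
C3: sp3
C4: sp2 ✓
C5: sp2 ✓
C6: sp2 ✓
C7: sp2 ✓
C8: sp2 ✓
C9: sp2 ✓
C10: sp2 ✓
C11: sp2 ✓
C12: sp3
C4, C5, C6, C7, C8, C9, C10, C11 → 8 sp2 carbons.

8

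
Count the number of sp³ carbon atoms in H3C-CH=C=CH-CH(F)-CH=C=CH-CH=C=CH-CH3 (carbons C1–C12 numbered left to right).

3

C1: sp3 ✓
C2: sp2
C3: sp
C4: sp2
C5: sp3 ✓
C6: sp2
C7: sp
C8: sp2
C9: sp2
C10: sp
C11: sp2
C12: sp3 ✓
C1, C5, C12 → 3 sp3 carbons.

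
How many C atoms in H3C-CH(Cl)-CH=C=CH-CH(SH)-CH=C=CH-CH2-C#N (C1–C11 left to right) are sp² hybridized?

4

C1: sp3
C2: sp3
C3: sp2 ✓
C4: sp
C5: sp2 ✓
C6: sp3
C7: sp2 ✓
C8: sp
C9: sp2 ✓
C10: sp3
C11: sp
C3, C5, C7, C9 → 4 sp2 carbons.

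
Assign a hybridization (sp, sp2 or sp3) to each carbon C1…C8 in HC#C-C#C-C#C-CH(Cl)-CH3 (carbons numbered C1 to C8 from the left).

C1: 2 σ bonds, plus two π bonds; 2 regions of electron density → sp.
C2 — 2 σ bonds, plus two π bonds. Steric number 2, so sp.
C3 carries 2 σ bonds, plus two π bonds, giving a steric number of 2, so it is sp.
C4 has 2 σ bonds, plus two π bonds: steric number 2 → sp.
C5: 2 σ bonds, plus two π bonds; 2 regions of electron density → sp.
C6 is sp: 2 σ bonds, plus two π bonds, 2 electron-density regions.
C7 is sp3: 4 σ bonds, 4 electron-density regions.
C8 (4 σ bonds) has steric number 4: sp3.

C1 sp, C2 sp, C3 sp, C4 sp, C5 sp, C6 sp, C7 sp3, C8 sp3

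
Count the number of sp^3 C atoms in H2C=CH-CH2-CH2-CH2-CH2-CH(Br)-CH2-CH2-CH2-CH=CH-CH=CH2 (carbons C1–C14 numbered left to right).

8

C1: sp2
C2: sp2
C3: sp3 ✓
C4: sp3 ✓
C5: sp3 ✓
C6: sp3 ✓
C7: sp3 ✓
C8: sp3 ✓
C9: sp3 ✓
C10: sp3 ✓
C11: sp2
C12: sp2
C13: sp2
C14: sp2
C3, C4, C5, C6, C7, C8, C9, C10 → 8 sp3 carbons.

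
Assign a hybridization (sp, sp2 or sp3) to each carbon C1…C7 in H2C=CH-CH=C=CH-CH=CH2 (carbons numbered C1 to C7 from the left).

C1 has 3 σ bonds, plus one π bond: steric number 3 → sp2.
C2 (3 σ bonds, plus one π bond) has steric number 3: sp2.
C3 — 3 σ bonds, plus one π bond. Steric number 3, so sp2.
C4 — 2 σ bonds, plus two π bonds. Steric number 2, so sp.
C5 has 3 σ bonds, plus one π bond: steric number 3 → sp2.
C6 — 3 σ bonds, plus one π bond. Steric number 3, so sp2.
C7 carries 3 σ bonds, plus one π bond, giving a steric number of 3, so it is sp2.

C1 sp2, C2 sp2, C3 sp2, C4 sp, C5 sp2, C6 sp2, C7 sp2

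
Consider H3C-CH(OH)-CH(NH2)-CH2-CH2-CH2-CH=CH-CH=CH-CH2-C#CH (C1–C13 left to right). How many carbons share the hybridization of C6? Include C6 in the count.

C6 is sp3 (only σ bonds).
C1: sp3 ✓
C2: sp3 ✓
C3: sp3 ✓
C4: sp3 ✓
C5: sp3 ✓
C6: sp3 ✓
C7: sp2
C8: sp2
C9: sp2
C10: sp2
C11: sp3 ✓
C12: sp
C13: sp
7 carbons are sp3.

7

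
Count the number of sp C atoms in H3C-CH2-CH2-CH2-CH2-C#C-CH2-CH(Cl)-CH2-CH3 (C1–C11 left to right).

C1: sp3
C2: sp3
C3: sp3
C4: sp3
C5: sp3
C6: sp ✓
C7: sp ✓
C8: sp3
C9: sp3
C10: sp3
C11: sp3
C6, C7 → 2 sp carbons.

2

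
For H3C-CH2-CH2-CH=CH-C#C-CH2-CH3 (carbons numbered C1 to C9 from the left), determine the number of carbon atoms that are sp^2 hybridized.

2

C1: sp3
C2: sp3
C3: sp3
C4: sp2 ✓
C5: sp2 ✓
C6: sp
C7: sp
C8: sp3
C9: sp3
C4, C5 → 2 sp2 carbons.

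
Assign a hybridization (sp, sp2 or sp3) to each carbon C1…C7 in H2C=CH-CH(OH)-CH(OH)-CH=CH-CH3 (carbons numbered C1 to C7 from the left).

C1 sp2, C2 sp2, C3 sp3, C4 sp3, C5 sp2, C6 sp2, C7 sp3

C1: 3 σ bonds, plus one π bond — 3 electron domains, sp2.
C2 carries 3 σ bonds, plus one π bond, giving a steric number of 3, so it is sp2.
C3 (4 σ bonds) has steric number 4: sp3.
C4: 4 σ bonds — 4 electron domains, sp3.
C5: 3 σ bonds, plus one π bond; 3 regions of electron density → sp2.
C6 — 3 σ bonds, plus one π bond. Steric number 3, so sp2.
C7 carries 4 σ bonds, giving a steric number of 4, so it is sp3.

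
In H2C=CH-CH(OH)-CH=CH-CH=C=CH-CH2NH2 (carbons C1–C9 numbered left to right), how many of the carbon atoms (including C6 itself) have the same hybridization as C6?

6

C6 is sp2 (one π bond).
C1: sp2 ✓
C2: sp2 ✓
C3: sp3
C4: sp2 ✓
C5: sp2 ✓
C6: sp2 ✓
C7: sp
C8: sp2 ✓
C9: sp3
6 carbons are sp2.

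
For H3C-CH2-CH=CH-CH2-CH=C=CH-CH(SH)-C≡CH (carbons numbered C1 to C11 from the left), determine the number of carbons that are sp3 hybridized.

C1: sp3 ✓
C2: sp3 ✓
C3: sp2
C4: sp2
C5: sp3 ✓
C6: sp2
C7: sp
C8: sp2
C9: sp3 ✓
C10: sp
C11: sp
C1, C2, C5, C9 → 4 sp3 carbons.

4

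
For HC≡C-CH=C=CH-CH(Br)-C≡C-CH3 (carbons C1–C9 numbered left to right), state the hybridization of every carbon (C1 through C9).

C1 — 2 σ bonds, plus two π bonds. Steric number 2, so sp.
C2: 2 σ bonds, plus two π bonds — 2 electron domains, sp.
C3: 3 σ bonds, plus one π bond — 3 electron domains, sp2.
C4 (2 σ bonds, plus two π bonds) has steric number 2: sp.
C5: 3 σ bonds, plus one π bond; 3 regions of electron density → sp2.
C6 carries 4 σ bonds, giving a steric number of 4, so it is sp3.
C7 carries 2 σ bonds, plus two π bonds, giving a steric number of 2, so it is sp.
C8 has 2 σ bonds, plus two π bonds: steric number 2 → sp.
C9 carries 4 σ bonds, giving a steric number of 4, so it is sp3.

C1 sp, C2 sp, C3 sp2, C4 sp, C5 sp2, C6 sp3, C7 sp, C8 sp, C9 sp3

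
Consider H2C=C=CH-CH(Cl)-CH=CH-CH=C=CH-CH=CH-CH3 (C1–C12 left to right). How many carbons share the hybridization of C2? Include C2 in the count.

C2 is sp (two π bonds).
C1: sp2
C2: sp ✓
C3: sp2
C4: sp3
C5: sp2
C6: sp2
C7: sp2
C8: sp ✓
C9: sp2
C10: sp2
C11: sp2
C12: sp3
2 carbons are sp.

2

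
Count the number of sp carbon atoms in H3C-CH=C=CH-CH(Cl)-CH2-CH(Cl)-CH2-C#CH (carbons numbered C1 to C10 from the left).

C1: sp3
C2: sp2
C3: sp ✓
C4: sp2
C5: sp3
C6: sp3
C7: sp3
C8: sp3
C9: sp ✓
C10: sp ✓
C3, C9, C10 → 3 sp carbons.

3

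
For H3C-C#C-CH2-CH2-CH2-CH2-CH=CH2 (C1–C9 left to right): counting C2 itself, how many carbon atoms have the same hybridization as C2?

C2 is sp (two π bonds).
C1: sp3
C2: sp ✓
C3: sp ✓
C4: sp3
C5: sp3
C6: sp3
C7: sp3
C8: sp2
C9: sp2
2 carbons are sp.

2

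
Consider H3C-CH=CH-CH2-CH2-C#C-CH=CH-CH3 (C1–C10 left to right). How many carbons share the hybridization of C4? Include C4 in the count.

4

C4 is sp3 (only σ bonds).
C1: sp3 ✓
C2: sp2
C3: sp2
C4: sp3 ✓
C5: sp3 ✓
C6: sp
C7: sp
C8: sp2
C9: sp2
C10: sp3 ✓
4 carbons are sp3.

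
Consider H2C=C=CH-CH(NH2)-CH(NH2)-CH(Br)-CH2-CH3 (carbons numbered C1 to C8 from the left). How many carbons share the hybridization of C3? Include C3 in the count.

2

C3 is sp2 (one π bond).
C1: sp2 ✓
C2: sp
C3: sp2 ✓
C4: sp3
C5: sp3
C6: sp3
C7: sp3
C8: sp3
2 carbons are sp2.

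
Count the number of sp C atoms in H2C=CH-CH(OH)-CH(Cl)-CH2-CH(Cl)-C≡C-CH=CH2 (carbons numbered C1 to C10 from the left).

C1: sp2
C2: sp2
C3: sp3
C4: sp3
C5: sp3
C6: sp3
C7: sp ✓
C8: sp ✓
C9: sp2
C10: sp2
C7, C8 → 2 sp carbons.

2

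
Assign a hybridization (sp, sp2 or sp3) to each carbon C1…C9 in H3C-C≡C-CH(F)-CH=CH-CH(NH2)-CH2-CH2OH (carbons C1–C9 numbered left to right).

C1 sp3, C2 sp, C3 sp, C4 sp3, C5 sp2, C6 sp2, C7 sp3, C8 sp3, C9 sp3

C1 carries 4 σ bonds, giving a steric number of 4, so it is sp3.
C2 is sp: 2 σ bonds, plus two π bonds, 2 electron-density regions.
C3 (2 σ bonds, plus two π bonds) has steric number 2: sp.
C4 carries 4 σ bonds, giving a steric number of 4, so it is sp3.
C5 has 3 σ bonds, plus one π bond: steric number 3 → sp2.
C6 has 3 σ bonds, plus one π bond: steric number 3 → sp2.
C7 has 4 σ bonds: steric number 4 → sp3.
C8 has 4 σ bonds: steric number 4 → sp3.
C9 — 4 σ bonds. Steric number 4, so sp3.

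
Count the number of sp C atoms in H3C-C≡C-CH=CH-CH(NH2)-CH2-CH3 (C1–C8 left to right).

2

C1: sp3
C2: sp ✓
C3: sp ✓
C4: sp2
C5: sp2
C6: sp3
C7: sp3
C8: sp3
C2, C3 → 2 sp carbons.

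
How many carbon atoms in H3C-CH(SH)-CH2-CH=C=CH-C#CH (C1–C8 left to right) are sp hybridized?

C1: sp3
C2: sp3
C3: sp3
C4: sp2
C5: sp ✓
C6: sp2
C7: sp ✓
C8: sp ✓
C5, C7, C8 → 3 sp carbons.

3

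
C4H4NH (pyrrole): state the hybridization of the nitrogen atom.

N has three σ bonds; its lone pair occupies the p orbital and is part of the aromatic π system, so N is sp2 (not the sp3 a naive steric count of 4 would give).

sp²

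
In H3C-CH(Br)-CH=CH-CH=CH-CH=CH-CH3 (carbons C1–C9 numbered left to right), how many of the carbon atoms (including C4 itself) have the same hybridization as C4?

C4 is sp2 (one π bond).
C1: sp3
C2: sp3
C3: sp2 ✓
C4: sp2 ✓
C5: sp2 ✓
C6: sp2 ✓
C7: sp2 ✓
C8: sp2 ✓
C9: sp3
6 carbons are sp2.

6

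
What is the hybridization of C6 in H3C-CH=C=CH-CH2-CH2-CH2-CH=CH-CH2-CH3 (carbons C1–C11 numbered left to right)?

C6: 4 σ bonds — 4 electron domains, sp3.

sp3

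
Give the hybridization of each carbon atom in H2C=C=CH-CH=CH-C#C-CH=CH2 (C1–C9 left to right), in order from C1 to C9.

C1 sp2, C2 sp, C3 sp2, C4 sp2, C5 sp2, C6 sp, C7 sp, C8 sp2, C9 sp2

C1 is sp2: 3 σ bonds, plus one π bond, 3 electron-density regions.
C2 has 2 σ bonds, plus two π bonds: steric number 2 → sp.
C3 carries 3 σ bonds, plus one π bond, giving a steric number of 3, so it is sp2.
C4: 3 σ bonds, plus one π bond — 3 electron domains, sp2.
C5 has 3 σ bonds, plus one π bond: steric number 3 → sp2.
C6: 2 σ bonds, plus two π bonds; 2 regions of electron density → sp.
C7 — 2 σ bonds, plus two π bonds. Steric number 2, so sp.
C8 — 3 σ bonds, plus one π bond. Steric number 3, so sp2.
C9 is sp2: 3 σ bonds, plus one π bond, 3 electron-density regions.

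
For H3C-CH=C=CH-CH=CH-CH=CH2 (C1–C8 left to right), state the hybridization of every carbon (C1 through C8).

C1 sp3, C2 sp2, C3 sp, C4 sp2, C5 sp2, C6 sp2, C7 sp2, C8 sp2

C1 carries 4 σ bonds, giving a steric number of 4, so it is sp3.
C2 has 3 σ bonds, plus one π bond: steric number 3 → sp2.
C3 is sp: 2 σ bonds, plus two π bonds, 2 electron-density regions.
C4: 3 σ bonds, plus one π bond — 3 electron domains, sp2.
C5 has 3 σ bonds, plus one π bond: steric number 3 → sp2.
C6: 3 σ bonds, plus one π bond; 3 regions of electron density → sp2.
C7: 3 σ bonds, plus one π bond; 3 regions of electron density → sp2.
C8: 3 σ bonds, plus one π bond; 3 regions of electron density → sp2.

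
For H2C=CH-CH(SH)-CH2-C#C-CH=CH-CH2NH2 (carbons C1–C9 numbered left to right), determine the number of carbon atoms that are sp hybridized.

C1: sp2
C2: sp2
C3: sp3
C4: sp3
C5: sp ✓
C6: sp ✓
C7: sp2
C8: sp2
C9: sp3
C5, C6 → 2 sp carbons.

2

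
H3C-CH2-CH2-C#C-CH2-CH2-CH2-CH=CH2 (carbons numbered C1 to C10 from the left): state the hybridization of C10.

sp2

C10: 3 σ bonds, plus one π bond; 3 regions of electron density → sp2.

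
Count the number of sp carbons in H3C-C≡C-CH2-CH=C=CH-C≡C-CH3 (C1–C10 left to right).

C1: sp3
C2: sp ✓
C3: sp ✓
C4: sp3
C5: sp2
C6: sp ✓
C7: sp2
C8: sp ✓
C9: sp ✓
C10: sp3
C2, C3, C6, C8, C9 → 5 sp carbons.

5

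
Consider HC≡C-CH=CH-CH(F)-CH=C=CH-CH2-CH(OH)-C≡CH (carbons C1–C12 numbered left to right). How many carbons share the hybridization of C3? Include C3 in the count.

C3 is sp2 (one π bond).
C1: sp
C2: sp
C3: sp2 ✓
C4: sp2 ✓
C5: sp3
C6: sp2 ✓
C7: sp
C8: sp2 ✓
C9: sp3
C10: sp3
C11: sp
C12: sp
4 carbons are sp2.

4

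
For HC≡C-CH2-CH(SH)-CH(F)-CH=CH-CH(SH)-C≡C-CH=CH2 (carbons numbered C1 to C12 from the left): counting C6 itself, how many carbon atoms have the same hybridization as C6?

C6 is sp2 (one π bond).
C1: sp
C2: sp
C3: sp3
C4: sp3
C5: sp3
C6: sp2 ✓
C7: sp2 ✓
C8: sp3
C9: sp
C10: sp
C11: sp2 ✓
C12: sp2 ✓
4 carbons are sp2.

4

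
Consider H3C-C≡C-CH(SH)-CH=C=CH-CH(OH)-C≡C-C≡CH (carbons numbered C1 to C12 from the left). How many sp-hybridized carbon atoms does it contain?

C1: sp3
C2: sp ✓
C3: sp ✓
C4: sp3
C5: sp2
C6: sp ✓
C7: sp2
C8: sp3
C9: sp ✓
C10: sp ✓
C11: sp ✓
C12: sp ✓
C2, C3, C6, C9, C10, C11, C12 → 7 sp carbons.

7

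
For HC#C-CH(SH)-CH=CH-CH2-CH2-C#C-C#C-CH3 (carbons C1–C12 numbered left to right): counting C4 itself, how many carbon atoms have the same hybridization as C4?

2

C4 is sp2 (one π bond).
C1: sp
C2: sp
C3: sp3
C4: sp2 ✓
C5: sp2 ✓
C6: sp3
C7: sp3
C8: sp
C9: sp
C10: sp
C11: sp
C12: sp3
2 carbons are sp2.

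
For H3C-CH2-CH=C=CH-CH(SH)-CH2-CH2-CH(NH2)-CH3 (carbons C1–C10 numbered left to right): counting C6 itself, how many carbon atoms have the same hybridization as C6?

7

C6 is sp3 (only σ bonds).
C1: sp3 ✓
C2: sp3 ✓
C3: sp2
C4: sp
C5: sp2
C6: sp3 ✓
C7: sp3 ✓
C8: sp3 ✓
C9: sp3 ✓
C10: sp3 ✓
7 carbons are sp3.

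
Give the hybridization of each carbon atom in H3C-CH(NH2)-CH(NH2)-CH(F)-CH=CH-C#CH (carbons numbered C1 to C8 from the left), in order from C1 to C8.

C1 sp3, C2 sp3, C3 sp3, C4 sp3, C5 sp2, C6 sp2, C7 sp, C8 sp

C1: 4 σ bonds — 4 electron domains, sp3.
C2: 4 σ bonds; 4 regions of electron density → sp3.
C3 is sp3: 4 σ bonds, 4 electron-density regions.
C4: 4 σ bonds; 4 regions of electron density → sp3.
C5 — 3 σ bonds, plus one π bond. Steric number 3, so sp2.
C6 — 3 σ bonds, plus one π bond. Steric number 3, so sp2.
C7 is sp: 2 σ bonds, plus two π bonds, 2 electron-density regions.
C8 (2 σ bonds, plus two π bonds) has steric number 2: sp.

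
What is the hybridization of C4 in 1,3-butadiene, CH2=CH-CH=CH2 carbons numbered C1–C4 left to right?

C4 is sp2: 3 σ bonds, plus one π bond, 3 electron-density regions.

sp2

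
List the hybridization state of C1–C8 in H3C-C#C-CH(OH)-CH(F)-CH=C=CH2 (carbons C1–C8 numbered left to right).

C1 has 4 σ bonds: steric number 4 → sp3.
C2: 2 σ bonds, plus two π bonds; 2 regions of electron density → sp.
C3 (2 σ bonds, plus two π bonds) has steric number 2: sp.
C4 has 4 σ bonds: steric number 4 → sp3.
C5: 4 σ bonds; 4 regions of electron density → sp3.
C6 carries 3 σ bonds, plus one π bond, giving a steric number of 3, so it is sp2.
C7 — 2 σ bonds, plus two π bonds. Steric number 2, so sp.
C8: 3 σ bonds, plus one π bond — 3 electron domains, sp2.

C1 sp3, C2 sp, C3 sp, C4 sp3, C5 sp3, C6 sp2, C7 sp, C8 sp2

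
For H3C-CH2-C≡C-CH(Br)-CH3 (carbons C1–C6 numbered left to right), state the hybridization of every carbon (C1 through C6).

C1 sp3, C2 sp3, C3 sp, C4 sp, C5 sp3, C6 sp3

C1 (4 σ bonds) has steric number 4: sp3.
C2 has 4 σ bonds: steric number 4 → sp3.
C3 is sp: 2 σ bonds, plus two π bonds, 2 electron-density regions.
C4: 2 σ bonds, plus two π bonds; 2 regions of electron density → sp.
C5 (4 σ bonds) has steric number 4: sp3.
C6: 4 σ bonds; 4 regions of electron density → sp3.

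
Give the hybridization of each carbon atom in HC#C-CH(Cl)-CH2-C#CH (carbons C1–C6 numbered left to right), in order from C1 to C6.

C1 sp, C2 sp, C3 sp3, C4 sp3, C5 sp, C6 sp

C1 has 2 σ bonds, plus two π bonds: steric number 2 → sp.
C2 carries 2 σ bonds, plus two π bonds, giving a steric number of 2, so it is sp.
C3 is sp3: 4 σ bonds, 4 electron-density regions.
C4 carries 4 σ bonds, giving a steric number of 4, so it is sp3.
C5 (2 σ bonds, plus two π bonds) has steric number 2: sp.
C6: 2 σ bonds, plus two π bonds — 2 electron domains, sp.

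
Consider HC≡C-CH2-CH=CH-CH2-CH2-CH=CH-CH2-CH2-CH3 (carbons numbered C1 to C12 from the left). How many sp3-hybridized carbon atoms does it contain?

6

C1: sp
C2: sp
C3: sp3 ✓
C4: sp2
C5: sp2
C6: sp3 ✓
C7: sp3 ✓
C8: sp2
C9: sp2
C10: sp3 ✓
C11: sp3 ✓
C12: sp3 ✓
C3, C6, C7, C10, C11, C12 → 6 sp3 carbons.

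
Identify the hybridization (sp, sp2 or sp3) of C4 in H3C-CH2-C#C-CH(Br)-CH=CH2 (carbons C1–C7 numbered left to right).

C4: 2 σ bonds, plus two π bonds — 2 electron domains, sp.

sp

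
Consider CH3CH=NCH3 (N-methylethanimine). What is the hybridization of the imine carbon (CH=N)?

sp^2

The imine carbon (CH=N) is sp2: 3 σ bonds, plus one π bond, 3 electron-density regions.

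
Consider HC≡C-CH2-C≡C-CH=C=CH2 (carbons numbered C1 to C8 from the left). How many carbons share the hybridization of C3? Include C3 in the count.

1

C3 is sp3 (only σ bonds).
C1: sp
C2: sp
C3: sp3 ✓
C4: sp
C5: sp
C6: sp2
C7: sp
C8: sp2
1 carbon is sp3.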